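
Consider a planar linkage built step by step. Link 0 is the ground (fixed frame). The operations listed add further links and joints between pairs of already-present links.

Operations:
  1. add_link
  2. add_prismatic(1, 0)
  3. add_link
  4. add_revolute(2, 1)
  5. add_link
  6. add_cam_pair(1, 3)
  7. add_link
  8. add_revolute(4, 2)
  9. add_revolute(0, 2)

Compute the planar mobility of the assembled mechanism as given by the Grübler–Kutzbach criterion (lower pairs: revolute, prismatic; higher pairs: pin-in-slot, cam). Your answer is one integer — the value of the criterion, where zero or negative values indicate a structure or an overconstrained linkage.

M = 3

[1;0;0] (link 0 is ground)
L+ [2;0;0]
P(1,0)∈J1 [2;1;0]
L+ [3;1;0]
R(2,1)∈J1 [3;2;0]
L+ [4;2;0]
C(1,3)∈J2 [4;2;1]
L+ [5;2;1]
R(4,2)∈J1 [5;3;1]
R(0,2)∈J1 [5;4;1]
mobility = 12 − 8 − 1 = 3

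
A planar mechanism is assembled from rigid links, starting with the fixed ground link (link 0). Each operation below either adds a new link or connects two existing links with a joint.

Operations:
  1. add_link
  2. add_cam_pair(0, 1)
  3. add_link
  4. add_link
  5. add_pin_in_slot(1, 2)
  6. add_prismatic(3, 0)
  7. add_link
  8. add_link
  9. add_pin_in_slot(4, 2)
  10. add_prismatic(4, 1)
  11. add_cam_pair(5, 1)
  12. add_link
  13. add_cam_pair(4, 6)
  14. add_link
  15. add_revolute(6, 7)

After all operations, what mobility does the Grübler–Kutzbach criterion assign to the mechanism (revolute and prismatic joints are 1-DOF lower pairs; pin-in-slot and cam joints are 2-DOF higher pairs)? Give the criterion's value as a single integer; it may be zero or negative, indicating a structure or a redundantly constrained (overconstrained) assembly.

M = 10

L=1 J1=0 J2=0
add link → L=2 J1=0 J2=0
C@0,1 dof=2 J2 → L=2 J1=0 J2=1
add link → L=3 J1=0 J2=1
add link → L=4 J1=0 J2=1
PS@1,2 dof=2 J2 → L=4 J1=0 J2=2
P@3,0 dof=1 J1 → L=4 J1=1 J2=2
add link → L=5 J1=1 J2=2
add link → L=6 J1=1 J2=2
PS@4,2 dof=2 J2 → L=6 J1=1 J2=3
P@4,1 dof=1 J1 → L=6 J1=2 J2=3
C@5,1 dof=2 J2 → L=6 J1=2 J2=4
add link → L=7 J1=2 J2=4
C@4,6 dof=2 J2 → L=7 J1=2 J2=5
add link → L=8 J1=2 J2=5
R@6,7 dof=1 J1 → L=8 J1=3 J2=5
M=3(L−1)−2J1−J2=3·7−2·3−5=10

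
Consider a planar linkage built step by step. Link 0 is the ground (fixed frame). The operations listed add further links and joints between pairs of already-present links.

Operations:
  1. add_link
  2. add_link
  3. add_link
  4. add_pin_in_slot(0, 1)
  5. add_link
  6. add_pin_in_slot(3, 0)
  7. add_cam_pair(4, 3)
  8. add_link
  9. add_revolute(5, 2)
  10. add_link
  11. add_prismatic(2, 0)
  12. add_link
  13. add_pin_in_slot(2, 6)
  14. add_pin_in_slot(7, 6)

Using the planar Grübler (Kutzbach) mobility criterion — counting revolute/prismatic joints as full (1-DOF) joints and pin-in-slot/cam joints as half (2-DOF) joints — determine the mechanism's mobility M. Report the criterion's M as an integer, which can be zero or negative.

M = 12

link 0 = ground. State L|J1|J2 = 1|0|0
+link1  2|0|0
+link2  3|0|0
+link3  4|0|0
PS(0,1) f=2→J2  4|0|1
+link4  5|0|1
PS(3,0) f=2→J2  5|0|2
C(4,3) f=2→J2  5|0|3
+link5  6|0|3
R(5,2) f=1→J1  6|1|3
+link6  7|1|3
P(2,0) f=1→J1  7|2|3
+link7  8|2|3
PS(2,6) f=2→J2  8|2|4
PS(7,6) f=2→J2  8|2|5
M = 3(8−1)−2·2−5 = 21−4−5 = 12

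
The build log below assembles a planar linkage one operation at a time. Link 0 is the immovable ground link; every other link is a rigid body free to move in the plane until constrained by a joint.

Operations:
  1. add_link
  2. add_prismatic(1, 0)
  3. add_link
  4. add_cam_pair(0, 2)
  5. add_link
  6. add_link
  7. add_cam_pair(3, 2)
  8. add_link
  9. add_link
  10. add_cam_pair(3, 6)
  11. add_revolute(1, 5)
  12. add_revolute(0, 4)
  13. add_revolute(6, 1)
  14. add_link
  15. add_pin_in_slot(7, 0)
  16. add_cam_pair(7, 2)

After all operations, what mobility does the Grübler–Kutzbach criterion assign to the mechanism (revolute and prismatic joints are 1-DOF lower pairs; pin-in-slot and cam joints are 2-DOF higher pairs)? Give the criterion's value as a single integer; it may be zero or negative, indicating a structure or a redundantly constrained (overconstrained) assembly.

M = 8

ground; <1,0,0>
#1 <2,0,0>
P:1↔0 J1 <2,1,0>
#2 <3,1,0>
C:0↔2 J2 <3,1,1>
#3 <4,1,1>
#4 <5,1,1>
C:3↔2 J2 <5,1,2>
#5 <6,1,2>
#6 <7,1,2>
C:3↔6 J2 <7,1,3>
R:1↔5 J1 <7,2,3>
R:0↔4 J1 <7,3,3>
R:6↔1 J1 <7,4,3>
#7 <8,4,3>
PS:7↔0 J2 <8,4,4>
C:7↔2 J2 <8,4,5>
3×7 − 2×4 − 1×5 = 8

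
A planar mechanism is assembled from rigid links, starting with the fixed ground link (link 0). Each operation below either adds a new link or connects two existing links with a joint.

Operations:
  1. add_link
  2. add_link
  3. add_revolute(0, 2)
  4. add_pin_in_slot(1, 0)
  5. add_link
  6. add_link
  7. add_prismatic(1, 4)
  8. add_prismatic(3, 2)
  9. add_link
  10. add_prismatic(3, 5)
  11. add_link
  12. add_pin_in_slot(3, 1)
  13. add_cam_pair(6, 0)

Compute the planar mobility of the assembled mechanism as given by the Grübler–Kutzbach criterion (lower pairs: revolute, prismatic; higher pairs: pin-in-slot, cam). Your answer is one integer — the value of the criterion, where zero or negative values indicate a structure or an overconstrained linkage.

M = 7

(L,J1,J2)=(1,0,0); link0 fixed
link1: (2,0,0)
link2: (3,0,0)
R 0-2 [J1]: (3,1,0)
PS 1-0 [J2]: (3,1,1)
link3: (4,1,1)
link4: (5,1,1)
P 1-4 [J1]: (5,2,1)
P 3-2 [J1]: (5,3,1)
link5: (6,3,1)
P 3-5 [J1]: (6,4,1)
link6: (7,4,1)
PS 3-1 [J2]: (7,4,2)
C 6-0 [J2]: (7,4,3)
Grübler: 3·6 − 2·4 − 3 = 7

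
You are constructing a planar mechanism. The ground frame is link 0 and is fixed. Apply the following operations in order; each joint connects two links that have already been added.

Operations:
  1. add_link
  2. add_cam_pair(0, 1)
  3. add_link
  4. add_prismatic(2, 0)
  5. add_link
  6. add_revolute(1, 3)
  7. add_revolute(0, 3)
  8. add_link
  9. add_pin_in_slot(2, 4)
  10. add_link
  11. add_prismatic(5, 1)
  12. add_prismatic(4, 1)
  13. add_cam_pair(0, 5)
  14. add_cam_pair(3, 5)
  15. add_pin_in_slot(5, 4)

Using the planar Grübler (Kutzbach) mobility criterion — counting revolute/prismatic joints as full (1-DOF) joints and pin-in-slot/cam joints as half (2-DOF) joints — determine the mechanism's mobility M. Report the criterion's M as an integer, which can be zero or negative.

M = 0

L=1 J1=0 J2=0
add link → L=2 J1=0 J2=0
C@0,1 dof=2 J2 → L=2 J1=0 J2=1
add link → L=3 J1=0 J2=1
P@2,0 dof=1 J1 → L=3 J1=1 J2=1
add link → L=4 J1=1 J2=1
R@1,3 dof=1 J1 → L=4 J1=2 J2=1
R@0,3 dof=1 J1 → L=4 J1=3 J2=1
add link → L=5 J1=3 J2=1
PS@2,4 dof=2 J2 → L=5 J1=3 J2=2
add link → L=6 J1=3 J2=2
P@5,1 dof=1 J1 → L=6 J1=4 J2=2
P@4,1 dof=1 J1 → L=6 J1=5 J2=2
C@0,5 dof=2 J2 → L=6 J1=5 J2=3
C@3,5 dof=2 J2 → L=6 J1=5 J2=4
PS@5,4 dof=2 J2 → L=6 J1=5 J2=5
M=3(L−1)−2J1−J2=3·5−2·5−5=0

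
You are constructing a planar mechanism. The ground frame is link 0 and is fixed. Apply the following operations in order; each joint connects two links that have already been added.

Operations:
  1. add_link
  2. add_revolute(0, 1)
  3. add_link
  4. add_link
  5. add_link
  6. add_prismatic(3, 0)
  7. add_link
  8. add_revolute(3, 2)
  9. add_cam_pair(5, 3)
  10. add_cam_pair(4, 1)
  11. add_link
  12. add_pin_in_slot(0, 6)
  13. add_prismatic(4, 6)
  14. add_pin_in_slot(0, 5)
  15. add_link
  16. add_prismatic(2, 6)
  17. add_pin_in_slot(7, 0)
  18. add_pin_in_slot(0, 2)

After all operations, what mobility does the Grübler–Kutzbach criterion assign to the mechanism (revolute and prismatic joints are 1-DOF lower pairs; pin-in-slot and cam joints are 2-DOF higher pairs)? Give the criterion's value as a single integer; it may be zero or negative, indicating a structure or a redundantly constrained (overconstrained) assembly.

M = 5

link 0 = ground. State L|J1|J2 = 1|0|0
+link1  2|0|0
R(0,1) f=1→J1  2|1|0
+link2  3|1|0
+link3  4|1|0
+link4  5|1|0
P(3,0) f=1→J1  5|2|0
+link5  6|2|0
R(3,2) f=1→J1  6|3|0
C(5,3) f=2→J2  6|3|1
C(4,1) f=2→J2  6|3|2
+link6  7|3|2
PS(0,6) f=2→J2  7|3|3
P(4,6) f=1→J1  7|4|3
PS(0,5) f=2→J2  7|4|4
+link7  8|4|4
P(2,6) f=1→J1  8|5|4
PS(7,0) f=2→J2  8|5|5
PS(0,2) f=2→J2  8|5|6
M = 3(8−1)−2·5−6 = 21−10−6 = 5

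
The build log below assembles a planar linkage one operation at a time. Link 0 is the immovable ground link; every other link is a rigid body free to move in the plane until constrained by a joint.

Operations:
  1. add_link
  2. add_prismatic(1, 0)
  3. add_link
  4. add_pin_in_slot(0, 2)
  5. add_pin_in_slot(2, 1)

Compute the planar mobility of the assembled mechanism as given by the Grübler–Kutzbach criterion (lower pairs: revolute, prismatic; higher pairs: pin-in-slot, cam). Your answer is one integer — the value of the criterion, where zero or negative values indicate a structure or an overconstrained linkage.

M = 2

link 0 = ground. State L|J1|J2 = 1|0|0
+link1  2|0|0
P(1,0) f=1→J1  2|1|0
+link2  3|1|0
PS(0,2) f=2→J2  3|1|1
PS(2,1) f=2→J2  3|1|2
M = 3(3−1)−2·1−2 = 6−2−2 = 2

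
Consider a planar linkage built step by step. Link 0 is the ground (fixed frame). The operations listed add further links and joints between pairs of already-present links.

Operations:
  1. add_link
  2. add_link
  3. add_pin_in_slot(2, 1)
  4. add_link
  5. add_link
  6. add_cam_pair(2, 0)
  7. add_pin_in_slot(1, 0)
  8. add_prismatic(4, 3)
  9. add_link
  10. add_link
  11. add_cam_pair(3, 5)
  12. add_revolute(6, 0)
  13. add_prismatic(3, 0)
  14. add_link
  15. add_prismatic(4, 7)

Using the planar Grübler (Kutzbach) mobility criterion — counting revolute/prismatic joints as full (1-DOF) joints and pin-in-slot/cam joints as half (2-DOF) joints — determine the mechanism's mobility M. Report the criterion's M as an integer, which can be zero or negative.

M = 9

ground; <1,0,0>
#1 <2,0,0>
#2 <3,0,0>
PS:2↔1 J2 <3,0,1>
#3 <4,0,1>
#4 <5,0,1>
C:2↔0 J2 <5,0,2>
PS:1↔0 J2 <5,0,3>
P:4↔3 J1 <5,1,3>
#5 <6,1,3>
#6 <7,1,3>
C:3↔5 J2 <7,1,4>
R:6↔0 J1 <7,2,4>
P:3↔0 J1 <7,3,4>
#7 <8,3,4>
P:4↔7 J1 <8,4,4>
3×7 − 2×4 − 1×4 = 9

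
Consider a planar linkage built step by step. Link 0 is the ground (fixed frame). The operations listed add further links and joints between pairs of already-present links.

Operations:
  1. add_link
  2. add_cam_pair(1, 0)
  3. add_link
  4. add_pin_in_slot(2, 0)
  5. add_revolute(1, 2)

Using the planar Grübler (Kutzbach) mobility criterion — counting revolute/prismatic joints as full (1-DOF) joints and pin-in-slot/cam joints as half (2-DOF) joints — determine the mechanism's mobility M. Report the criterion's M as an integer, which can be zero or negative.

M = 2

ground; <1,0,0>
#1 <2,0,0>
C:1↔0 J2 <2,0,1>
#2 <3,0,1>
PS:2↔0 J2 <3,0,2>
R:1↔2 J1 <3,1,2>
3×2 − 2×1 − 1×2 = 2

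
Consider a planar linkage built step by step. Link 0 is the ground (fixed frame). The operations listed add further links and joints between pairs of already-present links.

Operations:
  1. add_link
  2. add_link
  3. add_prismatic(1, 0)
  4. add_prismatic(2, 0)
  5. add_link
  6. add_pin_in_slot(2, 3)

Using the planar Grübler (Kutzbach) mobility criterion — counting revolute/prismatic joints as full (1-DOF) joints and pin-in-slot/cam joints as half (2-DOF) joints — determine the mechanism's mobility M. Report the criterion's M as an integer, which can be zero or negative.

M = 4

ground; <1,0,0>
#1 <2,0,0>
#2 <3,0,0>
P:1↔0 J1 <3,1,0>
P:2↔0 J1 <3,2,0>
#3 <4,2,0>
PS:2↔3 J2 <4,2,1>
3×3 − 2×2 − 1×1 = 4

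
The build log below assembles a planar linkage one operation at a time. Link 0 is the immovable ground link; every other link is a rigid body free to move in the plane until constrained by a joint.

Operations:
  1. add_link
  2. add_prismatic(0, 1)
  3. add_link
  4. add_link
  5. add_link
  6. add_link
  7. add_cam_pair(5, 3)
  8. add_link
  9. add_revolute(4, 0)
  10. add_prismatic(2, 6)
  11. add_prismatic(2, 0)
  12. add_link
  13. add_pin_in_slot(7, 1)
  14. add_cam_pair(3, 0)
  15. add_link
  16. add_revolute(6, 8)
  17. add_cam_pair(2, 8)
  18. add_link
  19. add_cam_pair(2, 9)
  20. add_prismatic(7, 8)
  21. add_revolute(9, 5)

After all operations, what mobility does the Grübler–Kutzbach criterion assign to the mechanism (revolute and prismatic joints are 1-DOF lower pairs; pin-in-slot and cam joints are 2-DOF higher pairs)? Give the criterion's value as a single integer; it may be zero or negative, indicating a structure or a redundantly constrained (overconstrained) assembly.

M = 8

ground; <1,0,0>
#1 <2,0,0>
P:0↔1 J1 <2,1,0>
#2 <3,1,0>
#3 <4,1,0>
#4 <5,1,0>
#5 <6,1,0>
C:5↔3 J2 <6,1,1>
#6 <7,1,1>
R:4↔0 J1 <7,2,1>
P:2↔6 J1 <7,3,1>
P:2↔0 J1 <7,4,1>
#7 <8,4,1>
PS:7↔1 J2 <8,4,2>
C:3↔0 J2 <8,4,3>
#8 <9,4,3>
R:6↔8 J1 <9,5,3>
C:2↔8 J2 <9,5,4>
#9 <10,5,4>
C:2↔9 J2 <10,5,5>
P:7↔8 J1 <10,6,5>
R:9↔5 J1 <10,7,5>
3×9 − 2×7 − 1×5 = 8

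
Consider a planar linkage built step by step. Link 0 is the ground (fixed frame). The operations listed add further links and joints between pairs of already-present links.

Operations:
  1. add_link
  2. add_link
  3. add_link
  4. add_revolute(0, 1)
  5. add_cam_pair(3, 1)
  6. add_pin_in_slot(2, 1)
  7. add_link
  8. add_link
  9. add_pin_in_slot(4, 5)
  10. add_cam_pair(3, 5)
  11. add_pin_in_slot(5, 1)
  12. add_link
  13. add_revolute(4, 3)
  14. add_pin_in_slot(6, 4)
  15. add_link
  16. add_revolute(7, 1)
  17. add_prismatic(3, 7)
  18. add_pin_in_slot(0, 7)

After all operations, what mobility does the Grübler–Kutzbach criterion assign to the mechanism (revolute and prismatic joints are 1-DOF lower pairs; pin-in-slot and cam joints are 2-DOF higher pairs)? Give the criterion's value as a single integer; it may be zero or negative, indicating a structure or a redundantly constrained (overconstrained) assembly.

M = 6

ground; <1,0,0>
#1 <2,0,0>
#2 <3,0,0>
#3 <4,0,0>
R:0↔1 J1 <4,1,0>
C:3↔1 J2 <4,1,1>
PS:2↔1 J2 <4,1,2>
#4 <5,1,2>
#5 <6,1,2>
PS:4↔5 J2 <6,1,3>
C:3↔5 J2 <6,1,4>
PS:5↔1 J2 <6,1,5>
#6 <7,1,5>
R:4↔3 J1 <7,2,5>
PS:6↔4 J2 <7,2,6>
#7 <8,2,6>
R:7↔1 J1 <8,3,6>
P:3↔7 J1 <8,4,6>
PS:0↔7 J2 <8,4,7>
3×7 − 2×4 − 1×7 = 6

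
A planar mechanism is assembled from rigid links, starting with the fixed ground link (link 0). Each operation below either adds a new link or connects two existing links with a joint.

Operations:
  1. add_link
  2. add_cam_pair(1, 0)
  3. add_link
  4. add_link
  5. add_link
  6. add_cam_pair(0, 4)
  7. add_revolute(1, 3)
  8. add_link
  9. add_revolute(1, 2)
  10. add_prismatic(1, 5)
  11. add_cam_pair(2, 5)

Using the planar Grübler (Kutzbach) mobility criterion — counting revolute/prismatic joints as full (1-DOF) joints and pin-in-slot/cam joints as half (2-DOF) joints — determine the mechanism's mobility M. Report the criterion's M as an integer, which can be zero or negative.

M = 6

link 0 = ground. State L|J1|J2 = 1|0|0
+link1  2|0|0
C(1,0) f=2→J2  2|0|1
+link2  3|0|1
+link3  4|0|1
+link4  5|0|1
C(0,4) f=2→J2  5|0|2
R(1,3) f=1→J1  5|1|2
+link5  6|1|2
R(1,2) f=1→J1  6|2|2
P(1,5) f=1→J1  6|3|2
C(2,5) f=2→J2  6|3|3
M = 3(6−1)−2·3−3 = 15−6−3 = 6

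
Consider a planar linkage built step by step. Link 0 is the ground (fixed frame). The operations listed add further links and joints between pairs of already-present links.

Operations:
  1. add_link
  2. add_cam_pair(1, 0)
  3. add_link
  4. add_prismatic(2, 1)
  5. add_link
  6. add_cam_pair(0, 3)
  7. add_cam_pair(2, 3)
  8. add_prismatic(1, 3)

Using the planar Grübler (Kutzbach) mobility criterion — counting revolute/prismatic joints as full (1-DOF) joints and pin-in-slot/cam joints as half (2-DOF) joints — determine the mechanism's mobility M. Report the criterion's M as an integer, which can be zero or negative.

ground; <1,0,0>
#1 <2,0,0>
C:1↔0 J2 <2,0,1>
#2 <3,0,1>
P:2↔1 J1 <3,1,1>
#3 <4,1,1>
C:0↔3 J2 <4,1,2>
C:2↔3 J2 <4,1,3>
P:1↔3 J1 <4,2,3>
3×3 − 2×2 − 1×3 = 2

M = 2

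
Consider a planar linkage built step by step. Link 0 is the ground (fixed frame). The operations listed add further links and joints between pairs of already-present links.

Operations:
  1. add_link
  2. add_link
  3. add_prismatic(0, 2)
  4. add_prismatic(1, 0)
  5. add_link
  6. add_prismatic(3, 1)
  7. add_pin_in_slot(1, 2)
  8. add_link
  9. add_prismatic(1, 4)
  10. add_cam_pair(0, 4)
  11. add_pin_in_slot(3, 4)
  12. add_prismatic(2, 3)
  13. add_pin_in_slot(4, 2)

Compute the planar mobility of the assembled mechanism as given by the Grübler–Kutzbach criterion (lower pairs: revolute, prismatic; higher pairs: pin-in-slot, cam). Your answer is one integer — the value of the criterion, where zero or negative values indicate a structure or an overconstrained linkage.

M = -2

(L,J1,J2)=(1,0,0); link0 fixed
link1: (2,0,0)
link2: (3,0,0)
P 0-2 [J1]: (3,1,0)
P 1-0 [J1]: (3,2,0)
link3: (4,2,0)
P 3-1 [J1]: (4,3,0)
PS 1-2 [J2]: (4,3,1)
link4: (5,3,1)
P 1-4 [J1]: (5,4,1)
C 0-4 [J2]: (5,4,2)
PS 3-4 [J2]: (5,4,3)
P 2-3 [J1]: (5,5,3)
PS 4-2 [J2]: (5,5,4)
Grübler: 3·4 − 2·5 − 4 = -2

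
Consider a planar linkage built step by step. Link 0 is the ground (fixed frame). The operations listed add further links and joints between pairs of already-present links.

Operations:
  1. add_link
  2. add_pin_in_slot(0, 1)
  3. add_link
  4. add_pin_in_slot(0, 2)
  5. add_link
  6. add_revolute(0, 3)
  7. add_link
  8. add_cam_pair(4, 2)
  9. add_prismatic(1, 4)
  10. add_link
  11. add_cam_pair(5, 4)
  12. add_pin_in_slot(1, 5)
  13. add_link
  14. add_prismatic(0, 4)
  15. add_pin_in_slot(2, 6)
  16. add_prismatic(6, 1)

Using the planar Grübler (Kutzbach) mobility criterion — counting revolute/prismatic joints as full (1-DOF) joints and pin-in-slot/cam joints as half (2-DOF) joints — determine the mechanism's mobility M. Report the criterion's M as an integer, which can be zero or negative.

[1;0;0] (link 0 is ground)
L+ [2;0;0]
PS(0,1)∈J2 [2;0;1]
L+ [3;0;1]
PS(0,2)∈J2 [3;0;2]
L+ [4;0;2]
R(0,3)∈J1 [4;1;2]
L+ [5;1;2]
C(4,2)∈J2 [5;1;3]
P(1,4)∈J1 [5;2;3]
L+ [6;2;3]
C(5,4)∈J2 [6;2;4]
PS(1,5)∈J2 [6;2;5]
L+ [7;2;5]
P(0,4)∈J1 [7;3;5]
PS(2,6)∈J2 [7;3;6]
P(6,1)∈J1 [7;4;6]
mobility = 18 − 8 − 6 = 4

M = 4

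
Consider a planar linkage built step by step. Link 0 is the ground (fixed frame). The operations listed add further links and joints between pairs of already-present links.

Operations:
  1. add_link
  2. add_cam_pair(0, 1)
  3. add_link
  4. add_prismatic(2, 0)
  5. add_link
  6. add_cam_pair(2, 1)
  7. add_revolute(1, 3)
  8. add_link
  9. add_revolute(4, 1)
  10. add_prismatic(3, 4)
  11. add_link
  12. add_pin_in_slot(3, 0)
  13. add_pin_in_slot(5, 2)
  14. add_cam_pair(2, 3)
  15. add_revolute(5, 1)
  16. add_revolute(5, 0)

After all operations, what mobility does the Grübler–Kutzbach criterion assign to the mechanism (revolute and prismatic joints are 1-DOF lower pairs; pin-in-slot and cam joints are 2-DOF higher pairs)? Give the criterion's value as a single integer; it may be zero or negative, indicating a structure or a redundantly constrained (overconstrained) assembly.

(L,J1,J2)=(1,0,0); link0 fixed
link1: (2,0,0)
C 0-1 [J2]: (2,0,1)
link2: (3,0,1)
P 2-0 [J1]: (3,1,1)
link3: (4,1,1)
C 2-1 [J2]: (4,1,2)
R 1-3 [J1]: (4,2,2)
link4: (5,2,2)
R 4-1 [J1]: (5,3,2)
P 3-4 [J1]: (5,4,2)
link5: (6,4,2)
PS 3-0 [J2]: (6,4,3)
PS 5-2 [J2]: (6,4,4)
C 2-3 [J2]: (6,4,5)
R 5-1 [J1]: (6,5,5)
R 5-0 [J1]: (6,6,5)
Grübler: 3·5 − 2·6 − 5 = -2

M = -2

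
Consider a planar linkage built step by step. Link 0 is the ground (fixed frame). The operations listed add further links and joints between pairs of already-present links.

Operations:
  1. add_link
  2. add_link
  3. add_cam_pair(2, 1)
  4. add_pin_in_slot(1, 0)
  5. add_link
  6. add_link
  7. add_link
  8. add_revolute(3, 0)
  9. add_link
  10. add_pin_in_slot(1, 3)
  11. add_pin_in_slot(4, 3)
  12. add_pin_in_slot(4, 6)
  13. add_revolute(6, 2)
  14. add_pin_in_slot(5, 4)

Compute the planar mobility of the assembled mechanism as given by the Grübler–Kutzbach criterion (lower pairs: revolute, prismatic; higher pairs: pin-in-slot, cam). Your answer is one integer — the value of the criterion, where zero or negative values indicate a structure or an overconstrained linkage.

ground; <1,0,0>
#1 <2,0,0>
#2 <3,0,0>
C:2↔1 J2 <3,0,1>
PS:1↔0 J2 <3,0,2>
#3 <4,0,2>
#4 <5,0,2>
#5 <6,0,2>
R:3↔0 J1 <6,1,2>
#6 <7,1,2>
PS:1↔3 J2 <7,1,3>
PS:4↔3 J2 <7,1,4>
PS:4↔6 J2 <7,1,5>
R:6↔2 J1 <7,2,5>
PS:5↔4 J2 <7,2,6>
3×6 − 2×2 − 1×6 = 8

M = 8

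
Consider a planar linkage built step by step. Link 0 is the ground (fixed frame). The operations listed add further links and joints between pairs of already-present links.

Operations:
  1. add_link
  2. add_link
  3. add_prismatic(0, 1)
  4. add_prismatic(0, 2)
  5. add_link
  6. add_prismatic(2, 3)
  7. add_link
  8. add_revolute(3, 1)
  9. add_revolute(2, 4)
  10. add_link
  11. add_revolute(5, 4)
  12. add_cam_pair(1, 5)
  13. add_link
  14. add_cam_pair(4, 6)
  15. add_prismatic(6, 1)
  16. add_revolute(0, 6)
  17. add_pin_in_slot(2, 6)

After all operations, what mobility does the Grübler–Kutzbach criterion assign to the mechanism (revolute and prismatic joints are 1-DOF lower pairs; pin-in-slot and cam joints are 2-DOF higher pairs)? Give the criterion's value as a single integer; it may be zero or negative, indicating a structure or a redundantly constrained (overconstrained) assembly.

M = -1

ground; <1,0,0>
#1 <2,0,0>
#2 <3,0,0>
P:0↔1 J1 <3,1,0>
P:0↔2 J1 <3,2,0>
#3 <4,2,0>
P:2↔3 J1 <4,3,0>
#4 <5,3,0>
R:3↔1 J1 <5,4,0>
R:2↔4 J1 <5,5,0>
#5 <6,5,0>
R:5↔4 J1 <6,6,0>
C:1↔5 J2 <6,6,1>
#6 <7,6,1>
C:4↔6 J2 <7,6,2>
P:6↔1 J1 <7,7,2>
R:0↔6 J1 <7,8,2>
PS:2↔6 J2 <7,8,3>
3×6 − 2×8 − 1×3 = -1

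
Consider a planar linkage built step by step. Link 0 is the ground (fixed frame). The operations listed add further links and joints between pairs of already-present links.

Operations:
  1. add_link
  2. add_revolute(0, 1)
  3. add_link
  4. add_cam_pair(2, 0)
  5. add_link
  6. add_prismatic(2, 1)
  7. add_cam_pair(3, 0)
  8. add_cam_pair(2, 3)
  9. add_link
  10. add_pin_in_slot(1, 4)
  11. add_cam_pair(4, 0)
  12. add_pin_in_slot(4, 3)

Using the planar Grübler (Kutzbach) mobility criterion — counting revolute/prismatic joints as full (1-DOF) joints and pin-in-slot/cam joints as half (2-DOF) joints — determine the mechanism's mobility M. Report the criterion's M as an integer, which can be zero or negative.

M = 2

link 0 = ground. State L|J1|J2 = 1|0|0
+link1  2|0|0
R(0,1) f=1→J1  2|1|0
+link2  3|1|0
C(2,0) f=2→J2  3|1|1
+link3  4|1|1
P(2,1) f=1→J1  4|2|1
C(3,0) f=2→J2  4|2|2
C(2,3) f=2→J2  4|2|3
+link4  5|2|3
PS(1,4) f=2→J2  5|2|4
C(4,0) f=2→J2  5|2|5
PS(4,3) f=2→J2  5|2|6
M = 3(5−1)−2·2−6 = 12−4−6 = 2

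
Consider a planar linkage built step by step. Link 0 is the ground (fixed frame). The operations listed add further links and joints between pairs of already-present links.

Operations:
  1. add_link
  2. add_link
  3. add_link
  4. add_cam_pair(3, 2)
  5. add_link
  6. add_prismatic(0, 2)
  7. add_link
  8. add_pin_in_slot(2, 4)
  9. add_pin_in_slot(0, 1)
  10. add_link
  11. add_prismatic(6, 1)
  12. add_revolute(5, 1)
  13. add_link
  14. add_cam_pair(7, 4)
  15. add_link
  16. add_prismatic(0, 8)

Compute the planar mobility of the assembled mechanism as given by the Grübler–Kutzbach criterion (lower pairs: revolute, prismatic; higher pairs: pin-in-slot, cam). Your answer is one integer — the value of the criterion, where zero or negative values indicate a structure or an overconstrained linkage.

M = 12

link 0 = ground. State L|J1|J2 = 1|0|0
+link1  2|0|0
+link2  3|0|0
+link3  4|0|0
C(3,2) f=2→J2  4|0|1
+link4  5|0|1
P(0,2) f=1→J1  5|1|1
+link5  6|1|1
PS(2,4) f=2→J2  6|1|2
PS(0,1) f=2→J2  6|1|3
+link6  7|1|3
P(6,1) f=1→J1  7|2|3
R(5,1) f=1→J1  7|3|3
+link7  8|3|3
C(7,4) f=2→J2  8|3|4
+link8  9|3|4
P(0,8) f=1→J1  9|4|4
M = 3(9−1)−2·4−4 = 24−8−4 = 12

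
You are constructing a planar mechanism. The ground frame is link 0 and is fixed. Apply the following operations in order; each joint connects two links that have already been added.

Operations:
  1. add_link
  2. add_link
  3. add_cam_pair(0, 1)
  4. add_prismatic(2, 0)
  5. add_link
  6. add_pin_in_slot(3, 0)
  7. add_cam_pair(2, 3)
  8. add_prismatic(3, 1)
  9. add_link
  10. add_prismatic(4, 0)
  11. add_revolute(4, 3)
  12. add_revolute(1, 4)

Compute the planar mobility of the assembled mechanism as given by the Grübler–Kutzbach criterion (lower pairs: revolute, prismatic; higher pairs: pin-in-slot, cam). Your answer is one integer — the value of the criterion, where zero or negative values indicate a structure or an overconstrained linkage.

M = -1

[1;0;0] (link 0 is ground)
L+ [2;0;0]
L+ [3;0;0]
C(0,1)∈J2 [3;0;1]
P(2,0)∈J1 [3;1;1]
L+ [4;1;1]
PS(3,0)∈J2 [4;1;2]
C(2,3)∈J2 [4;1;3]
P(3,1)∈J1 [4;2;3]
L+ [5;2;3]
P(4,0)∈J1 [5;3;3]
R(4,3)∈J1 [5;4;3]
R(1,4)∈J1 [5;5;3]
mobility = 12 − 10 − 3 = -1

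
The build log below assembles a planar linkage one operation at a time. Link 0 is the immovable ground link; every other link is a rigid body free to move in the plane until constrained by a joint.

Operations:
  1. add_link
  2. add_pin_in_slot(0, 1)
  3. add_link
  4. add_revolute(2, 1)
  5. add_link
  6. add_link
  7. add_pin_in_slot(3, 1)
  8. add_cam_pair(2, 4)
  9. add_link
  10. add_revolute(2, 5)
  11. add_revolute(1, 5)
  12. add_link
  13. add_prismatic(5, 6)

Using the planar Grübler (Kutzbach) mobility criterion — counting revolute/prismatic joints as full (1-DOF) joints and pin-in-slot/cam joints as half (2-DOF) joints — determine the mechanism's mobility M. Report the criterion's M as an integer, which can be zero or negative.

(L,J1,J2)=(1,0,0); link0 fixed
link1: (2,0,0)
PS 0-1 [J2]: (2,0,1)
link2: (3,0,1)
R 2-1 [J1]: (3,1,1)
link3: (4,1,1)
link4: (5,1,1)
PS 3-1 [J2]: (5,1,2)
C 2-4 [J2]: (5,1,3)
link5: (6,1,3)
R 2-5 [J1]: (6,2,3)
R 1-5 [J1]: (6,3,3)
link6: (7,3,3)
P 5-6 [J1]: (7,4,3)
Grübler: 3·6 − 2·4 − 3 = 7

M = 7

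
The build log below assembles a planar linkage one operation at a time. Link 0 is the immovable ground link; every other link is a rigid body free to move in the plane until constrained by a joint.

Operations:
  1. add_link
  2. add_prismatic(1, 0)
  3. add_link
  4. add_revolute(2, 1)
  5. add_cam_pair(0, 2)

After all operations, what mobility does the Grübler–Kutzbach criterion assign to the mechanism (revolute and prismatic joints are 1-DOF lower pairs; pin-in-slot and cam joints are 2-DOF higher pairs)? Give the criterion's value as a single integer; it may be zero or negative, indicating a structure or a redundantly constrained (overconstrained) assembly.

M = 1

ground; <1,0,0>
#1 <2,0,0>
P:1↔0 J1 <2,1,0>
#2 <3,1,0>
R:2↔1 J1 <3,2,0>
C:0↔2 J2 <3,2,1>
3×2 − 2×2 − 1×1 = 1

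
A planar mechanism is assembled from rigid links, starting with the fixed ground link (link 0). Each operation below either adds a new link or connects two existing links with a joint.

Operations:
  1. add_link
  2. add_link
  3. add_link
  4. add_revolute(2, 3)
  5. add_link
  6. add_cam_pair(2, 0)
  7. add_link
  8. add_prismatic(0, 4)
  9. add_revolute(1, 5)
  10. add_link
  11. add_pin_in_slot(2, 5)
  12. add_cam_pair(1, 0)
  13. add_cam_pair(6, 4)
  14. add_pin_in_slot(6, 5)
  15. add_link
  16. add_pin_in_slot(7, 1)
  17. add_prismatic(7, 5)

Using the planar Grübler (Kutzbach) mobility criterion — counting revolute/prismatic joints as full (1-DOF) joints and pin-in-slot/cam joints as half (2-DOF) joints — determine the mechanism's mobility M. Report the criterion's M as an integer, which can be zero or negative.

M = 7

ground; <1,0,0>
#1 <2,0,0>
#2 <3,0,0>
#3 <4,0,0>
R:2↔3 J1 <4,1,0>
#4 <5,1,0>
C:2↔0 J2 <5,1,1>
#5 <6,1,1>
P:0↔4 J1 <6,2,1>
R:1↔5 J1 <6,3,1>
#6 <7,3,1>
PS:2↔5 J2 <7,3,2>
C:1↔0 J2 <7,3,3>
C:6↔4 J2 <7,3,4>
PS:6↔5 J2 <7,3,5>
#7 <8,3,5>
PS:7↔1 J2 <8,3,6>
P:7↔5 J1 <8,4,6>
3×7 − 2×4 − 1×6 = 7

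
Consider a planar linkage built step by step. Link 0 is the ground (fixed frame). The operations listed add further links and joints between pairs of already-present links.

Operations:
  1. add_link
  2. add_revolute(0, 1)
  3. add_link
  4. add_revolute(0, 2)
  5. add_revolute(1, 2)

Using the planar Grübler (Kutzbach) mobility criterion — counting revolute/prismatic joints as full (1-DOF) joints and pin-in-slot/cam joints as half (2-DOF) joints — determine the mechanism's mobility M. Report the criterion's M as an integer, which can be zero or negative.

link 0 = ground. State L|J1|J2 = 1|0|0
+link1  2|0|0
R(0,1) f=1→J1  2|1|0
+link2  3|1|0
R(0,2) f=1→J1  3|2|0
R(1,2) f=1→J1  3|3|0
M = 3(3−1)−2·3−0 = 6−6−0 = 0

M = 0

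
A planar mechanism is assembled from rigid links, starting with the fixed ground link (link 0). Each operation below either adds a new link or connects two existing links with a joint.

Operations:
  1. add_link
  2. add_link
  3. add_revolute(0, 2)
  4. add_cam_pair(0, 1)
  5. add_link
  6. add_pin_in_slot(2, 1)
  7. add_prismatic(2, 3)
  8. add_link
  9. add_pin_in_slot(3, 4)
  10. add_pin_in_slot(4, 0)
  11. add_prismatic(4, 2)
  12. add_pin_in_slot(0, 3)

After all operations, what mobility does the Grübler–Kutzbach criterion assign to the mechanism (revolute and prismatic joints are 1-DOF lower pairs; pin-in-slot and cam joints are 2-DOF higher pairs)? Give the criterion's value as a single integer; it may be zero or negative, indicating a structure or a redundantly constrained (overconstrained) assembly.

M = 1

link 0 = ground. State L|J1|J2 = 1|0|0
+link1  2|0|0
+link2  3|0|0
R(0,2) f=1→J1  3|1|0
C(0,1) f=2→J2  3|1|1
+link3  4|1|1
PS(2,1) f=2→J2  4|1|2
P(2,3) f=1→J1  4|2|2
+link4  5|2|2
PS(3,4) f=2→J2  5|2|3
PS(4,0) f=2→J2  5|2|4
P(4,2) f=1→J1  5|3|4
PS(0,3) f=2→J2  5|3|5
M = 3(5−1)−2·3−5 = 12−6−5 = 1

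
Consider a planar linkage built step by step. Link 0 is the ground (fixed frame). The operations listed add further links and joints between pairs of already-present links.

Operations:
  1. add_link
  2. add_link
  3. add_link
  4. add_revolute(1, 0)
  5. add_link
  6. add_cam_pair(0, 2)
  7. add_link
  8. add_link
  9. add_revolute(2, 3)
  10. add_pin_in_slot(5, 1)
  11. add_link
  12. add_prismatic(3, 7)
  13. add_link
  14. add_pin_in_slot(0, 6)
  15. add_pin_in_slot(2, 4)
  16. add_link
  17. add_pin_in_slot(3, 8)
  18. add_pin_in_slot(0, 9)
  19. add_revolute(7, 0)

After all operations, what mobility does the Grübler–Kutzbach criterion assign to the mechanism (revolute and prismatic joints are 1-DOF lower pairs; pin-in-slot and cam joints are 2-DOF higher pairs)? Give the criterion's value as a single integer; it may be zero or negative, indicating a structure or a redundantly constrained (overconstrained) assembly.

M = 13

[1;0;0] (link 0 is ground)
L+ [2;0;0]
L+ [3;0;0]
L+ [4;0;0]
R(1,0)∈J1 [4;1;0]
L+ [5;1;0]
C(0,2)∈J2 [5;1;1]
L+ [6;1;1]
L+ [7;1;1]
R(2,3)∈J1 [7;2;1]
PS(5,1)∈J2 [7;2;2]
L+ [8;2;2]
P(3,7)∈J1 [8;3;2]
L+ [9;3;2]
PS(0,6)∈J2 [9;3;3]
PS(2,4)∈J2 [9;3;4]
L+ [10;3;4]
PS(3,8)∈J2 [10;3;5]
PS(0,9)∈J2 [10;3;6]
R(7,0)∈J1 [10;4;6]
mobility = 27 − 8 − 6 = 13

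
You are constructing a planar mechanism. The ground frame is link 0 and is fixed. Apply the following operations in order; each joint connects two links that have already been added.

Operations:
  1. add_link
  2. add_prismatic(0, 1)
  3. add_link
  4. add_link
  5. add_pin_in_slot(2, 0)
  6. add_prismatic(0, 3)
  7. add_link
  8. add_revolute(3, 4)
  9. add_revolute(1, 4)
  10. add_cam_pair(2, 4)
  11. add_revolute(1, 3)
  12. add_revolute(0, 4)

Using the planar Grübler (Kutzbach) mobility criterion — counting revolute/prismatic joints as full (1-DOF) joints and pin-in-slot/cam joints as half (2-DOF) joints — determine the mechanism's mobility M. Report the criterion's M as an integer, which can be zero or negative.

L=1 J1=0 J2=0
add link → L=2 J1=0 J2=0
P@0,1 dof=1 J1 → L=2 J1=1 J2=0
add link → L=3 J1=1 J2=0
add link → L=4 J1=1 J2=0
PS@2,0 dof=2 J2 → L=4 J1=1 J2=1
P@0,3 dof=1 J1 → L=4 J1=2 J2=1
add link → L=5 J1=2 J2=1
R@3,4 dof=1 J1 → L=5 J1=3 J2=1
R@1,4 dof=1 J1 → L=5 J1=4 J2=1
C@2,4 dof=2 J2 → L=5 J1=4 J2=2
R@1,3 dof=1 J1 → L=5 J1=5 J2=2
R@0,4 dof=1 J1 → L=5 J1=6 J2=2
M=3(L−1)−2J1−J2=3·4−2·6−2=-2

M = -2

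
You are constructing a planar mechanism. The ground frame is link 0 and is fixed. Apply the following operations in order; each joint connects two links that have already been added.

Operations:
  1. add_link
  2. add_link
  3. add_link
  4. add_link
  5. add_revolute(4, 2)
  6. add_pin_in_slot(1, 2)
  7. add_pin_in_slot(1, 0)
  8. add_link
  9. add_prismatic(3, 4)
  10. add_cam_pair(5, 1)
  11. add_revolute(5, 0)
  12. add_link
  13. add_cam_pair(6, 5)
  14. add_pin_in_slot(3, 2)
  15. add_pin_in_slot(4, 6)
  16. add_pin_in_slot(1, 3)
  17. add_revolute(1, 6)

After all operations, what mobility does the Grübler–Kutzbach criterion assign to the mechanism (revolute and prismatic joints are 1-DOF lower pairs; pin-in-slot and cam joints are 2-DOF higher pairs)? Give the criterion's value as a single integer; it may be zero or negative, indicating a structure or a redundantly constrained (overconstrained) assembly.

[1;0;0] (link 0 is ground)
L+ [2;0;0]
L+ [3;0;0]
L+ [4;0;0]
L+ [5;0;0]
R(4,2)∈J1 [5;1;0]
PS(1,2)∈J2 [5;1;1]
PS(1,0)∈J2 [5;1;2]
L+ [6;1;2]
P(3,4)∈J1 [6;2;2]
C(5,1)∈J2 [6;2;3]
R(5,0)∈J1 [6;3;3]
L+ [7;3;3]
C(6,5)∈J2 [7;3;4]
PS(3,2)∈J2 [7;3;5]
PS(4,6)∈J2 [7;3;6]
PS(1,3)∈J2 [7;3;7]
R(1,6)∈J1 [7;4;7]
mobility = 18 − 8 − 7 = 3

M = 3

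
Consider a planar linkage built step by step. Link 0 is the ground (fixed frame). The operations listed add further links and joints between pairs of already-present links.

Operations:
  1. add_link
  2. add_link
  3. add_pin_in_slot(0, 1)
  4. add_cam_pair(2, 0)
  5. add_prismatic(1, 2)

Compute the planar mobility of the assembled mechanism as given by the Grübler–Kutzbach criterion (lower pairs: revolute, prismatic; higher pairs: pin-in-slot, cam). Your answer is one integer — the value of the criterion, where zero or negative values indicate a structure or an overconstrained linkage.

M = 2

L=1 J1=0 J2=0
add link → L=2 J1=0 J2=0
add link → L=3 J1=0 J2=0
PS@0,1 dof=2 J2 → L=3 J1=0 J2=1
C@2,0 dof=2 J2 → L=3 J1=0 J2=2
P@1,2 dof=1 J1 → L=3 J1=1 J2=2
M=3(L−1)−2J1−J2=3·2−2·1−2=2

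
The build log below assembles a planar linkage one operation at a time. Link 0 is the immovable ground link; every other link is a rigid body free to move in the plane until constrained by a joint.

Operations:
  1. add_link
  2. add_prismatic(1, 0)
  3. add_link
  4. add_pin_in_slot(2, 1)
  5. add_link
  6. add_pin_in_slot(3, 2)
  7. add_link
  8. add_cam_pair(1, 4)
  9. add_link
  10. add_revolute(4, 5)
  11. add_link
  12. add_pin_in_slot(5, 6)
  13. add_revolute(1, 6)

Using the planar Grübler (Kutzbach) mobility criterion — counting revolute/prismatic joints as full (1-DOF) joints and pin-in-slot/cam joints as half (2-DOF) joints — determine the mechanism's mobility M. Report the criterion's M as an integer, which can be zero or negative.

M = 8

[1;0;0] (link 0 is ground)
L+ [2;0;0]
P(1,0)∈J1 [2;1;0]
L+ [3;1;0]
PS(2,1)∈J2 [3;1;1]
L+ [4;1;1]
PS(3,2)∈J2 [4;1;2]
L+ [5;1;2]
C(1,4)∈J2 [5;1;3]
L+ [6;1;3]
R(4,5)∈J1 [6;2;3]
L+ [7;2;3]
PS(5,6)∈J2 [7;2;4]
R(1,6)∈J1 [7;3;4]
mobility = 18 − 6 − 4 = 8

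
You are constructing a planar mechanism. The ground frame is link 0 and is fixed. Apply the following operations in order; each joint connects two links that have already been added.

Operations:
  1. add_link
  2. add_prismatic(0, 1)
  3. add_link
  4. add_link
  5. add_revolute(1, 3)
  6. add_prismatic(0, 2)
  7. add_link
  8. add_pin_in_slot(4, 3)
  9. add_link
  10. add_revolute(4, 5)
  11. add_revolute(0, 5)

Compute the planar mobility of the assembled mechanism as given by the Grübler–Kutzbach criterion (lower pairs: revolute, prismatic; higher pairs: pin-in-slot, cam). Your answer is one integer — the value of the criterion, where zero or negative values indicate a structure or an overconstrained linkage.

[1;0;0] (link 0 is ground)
L+ [2;0;0]
P(0,1)∈J1 [2;1;0]
L+ [3;1;0]
L+ [4;1;0]
R(1,3)∈J1 [4;2;0]
P(0,2)∈J1 [4;3;0]
L+ [5;3;0]
PS(4,3)∈J2 [5;3;1]
L+ [6;3;1]
R(4,5)∈J1 [6;4;1]
R(0,5)∈J1 [6;5;1]
mobility = 15 − 10 − 1 = 4

M = 4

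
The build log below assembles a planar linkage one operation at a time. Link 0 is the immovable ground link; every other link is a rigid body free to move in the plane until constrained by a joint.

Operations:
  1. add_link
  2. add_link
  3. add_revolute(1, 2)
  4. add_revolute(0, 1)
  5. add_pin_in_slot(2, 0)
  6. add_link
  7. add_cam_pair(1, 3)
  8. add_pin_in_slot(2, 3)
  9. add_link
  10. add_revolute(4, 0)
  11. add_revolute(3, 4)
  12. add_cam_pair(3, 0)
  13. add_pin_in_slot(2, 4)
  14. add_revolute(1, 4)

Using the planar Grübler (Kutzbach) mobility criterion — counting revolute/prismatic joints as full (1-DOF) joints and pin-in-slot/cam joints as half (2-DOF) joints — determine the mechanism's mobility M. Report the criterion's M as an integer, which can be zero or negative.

(L,J1,J2)=(1,0,0); link0 fixed
link1: (2,0,0)
link2: (3,0,0)
R 1-2 [J1]: (3,1,0)
R 0-1 [J1]: (3,2,0)
PS 2-0 [J2]: (3,2,1)
link3: (4,2,1)
C 1-3 [J2]: (4,2,2)
PS 2-3 [J2]: (4,2,3)
link4: (5,2,3)
R 4-0 [J1]: (5,3,3)
R 3-4 [J1]: (5,4,3)
C 3-0 [J2]: (5,4,4)
PS 2-4 [J2]: (5,4,5)
R 1-4 [J1]: (5,5,5)
Grübler: 3·4 − 2·5 − 5 = -3

M = -3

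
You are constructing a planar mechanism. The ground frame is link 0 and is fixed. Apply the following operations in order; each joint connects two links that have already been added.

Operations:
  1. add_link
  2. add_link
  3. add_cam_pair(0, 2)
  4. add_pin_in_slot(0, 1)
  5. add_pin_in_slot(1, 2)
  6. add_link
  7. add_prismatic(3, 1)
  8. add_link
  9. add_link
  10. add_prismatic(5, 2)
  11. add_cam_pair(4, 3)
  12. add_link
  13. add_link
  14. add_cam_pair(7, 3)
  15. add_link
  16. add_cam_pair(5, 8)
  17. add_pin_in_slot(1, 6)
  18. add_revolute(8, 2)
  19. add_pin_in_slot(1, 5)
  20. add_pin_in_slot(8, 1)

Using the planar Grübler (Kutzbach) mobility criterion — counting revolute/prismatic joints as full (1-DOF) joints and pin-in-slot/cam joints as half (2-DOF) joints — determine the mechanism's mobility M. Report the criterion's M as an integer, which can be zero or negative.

link 0 = ground. State L|J1|J2 = 1|0|0
+link1  2|0|0
+link2  3|0|0
C(0,2) f=2→J2  3|0|1
PS(0,1) f=2→J2  3|0|2
PS(1,2) f=2→J2  3|0|3
+link3  4|0|3
P(3,1) f=1→J1  4|1|3
+link4  5|1|3
+link5  6|1|3
P(5,2) f=1→J1  6|2|3
C(4,3) f=2→J2  6|2|4
+link6  7|2|4
+link7  8|2|4
C(7,3) f=2→J2  8|2|5
+link8  9|2|5
C(5,8) f=2→J2  9|2|6
PS(1,6) f=2→J2  9|2|7
R(8,2) f=1→J1  9|3|7
PS(1,5) f=2→J2  9|3|8
PS(8,1) f=2→J2  9|3|9
M = 3(9−1)−2·3−9 = 24−6−9 = 9

M = 9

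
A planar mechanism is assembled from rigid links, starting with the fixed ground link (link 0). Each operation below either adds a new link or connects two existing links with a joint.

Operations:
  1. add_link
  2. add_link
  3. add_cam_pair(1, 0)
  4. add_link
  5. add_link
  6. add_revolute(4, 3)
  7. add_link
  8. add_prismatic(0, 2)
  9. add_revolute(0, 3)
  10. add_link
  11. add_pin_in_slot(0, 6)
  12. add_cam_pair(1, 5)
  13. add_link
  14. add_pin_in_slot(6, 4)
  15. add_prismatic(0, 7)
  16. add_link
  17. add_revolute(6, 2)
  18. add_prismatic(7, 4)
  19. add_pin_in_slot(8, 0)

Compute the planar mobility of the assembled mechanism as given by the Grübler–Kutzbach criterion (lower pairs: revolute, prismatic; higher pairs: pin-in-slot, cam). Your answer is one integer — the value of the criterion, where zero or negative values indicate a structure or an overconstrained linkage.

M = 7

[1;0;0] (link 0 is ground)
L+ [2;0;0]
L+ [3;0;0]
C(1,0)∈J2 [3;0;1]
L+ [4;0;1]
L+ [5;0;1]
R(4,3)∈J1 [5;1;1]
L+ [6;1;1]
P(0,2)∈J1 [6;2;1]
R(0,3)∈J1 [6;3;1]
L+ [7;3;1]
PS(0,6)∈J2 [7;3;2]
C(1,5)∈J2 [7;3;3]
L+ [8;3;3]
PS(6,4)∈J2 [8;3;4]
P(0,7)∈J1 [8;4;4]
L+ [9;4;4]
R(6,2)∈J1 [9;5;4]
P(7,4)∈J1 [9;6;4]
PS(8,0)∈J2 [9;6;5]
mobility = 24 − 12 − 5 = 7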